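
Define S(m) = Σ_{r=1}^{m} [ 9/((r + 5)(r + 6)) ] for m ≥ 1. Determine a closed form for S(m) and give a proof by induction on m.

S(m) = 3m/(2(m + 6))

We claim S(m) = 3m/(2(m + 6)) for all m ≥ 1.
Base step (m = 1): S(1) = 3/14, and the closed form gives 3/14. They agree.
Inductive step: suppose the statement holds for some r ≥ 1, so S(r) = 3r/(2(r + 6)).
Then S(r+1) = S(r) + (9/((r + 6)(r + 7))) = (3r/(2(r + 6))) + (9/((r + 6)(r + 7))).
Simplifying, S(r+1) = 3(r + 1)/(2(r + 7)) = 3(r+1)/(2((r+1) + 6)),
which is the closed form with m = r+1.
By induction, the statement is established for all m ≥ 1.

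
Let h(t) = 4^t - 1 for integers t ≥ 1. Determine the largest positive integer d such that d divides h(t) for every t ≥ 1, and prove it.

Computing the first values: h(1) = 3 and h(2) = 15; gcd(3, 15) = 3, so d ≤ 3.
We prove 3 | 4^t - 1 for all t ≥ 1 by induction on t.
Base case (t = 1): h(1) = 3 = 3·(1), so 3 | h(1).
Inductive step: assume the claim holds for t = i, i.e. 3 | h(i). Then
4^{i+1} − 1^{i+1} = 4·4^i − 1·1^i = 4·(4^i − 1^i) + (3)·1^i. The first term is divisible by 3 by the inductive hypothesis, and the second term (3)·1^i is divisible by 3 since 3 | 3. Hence 3 | h(i+1).
This completes the induction.
Therefore the largest such d is 3.

d = 3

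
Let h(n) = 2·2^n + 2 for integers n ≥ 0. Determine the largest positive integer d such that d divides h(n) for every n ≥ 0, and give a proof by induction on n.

d = 2

Computing the first values: h(0) = 4 and h(1) = 6; gcd(4, 6) = 2, so d ≤ 2.
We prove 2 | 2·2^n + 2 for all n ≥ 0 by induction on n.
Base case (n = 0): h(0) = 4 = 2·(2), so 2 | h(0).
Inductive step: assume the claim holds for n = j, i.e. 2 | h(j). Then
h(j+1) = 2·2^(j+1) + 2 = 2·(2·2^j + 2) - 2 = 2·h(j) - 2. The first term is divisible by 2 by the inductive hypothesis, and -2 is divisible by 2. Hence 2 | h(j+1).
This completes the induction.
Therefore the largest such d is 2.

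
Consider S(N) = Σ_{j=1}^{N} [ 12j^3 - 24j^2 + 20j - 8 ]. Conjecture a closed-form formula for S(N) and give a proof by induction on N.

S(N) = N(N - 1)(3N^2 + N + 2)

We claim S(N) = N(N - 1)(3N^2 + N + 2) for all N ≥ 1.
Base step (N = 1): S(1) = 0, and the closed form gives 0. They agree.
For the inductive step, assume it holds for an arbitrary j ≥ 1, so S(j) = j(3j^3 - 2j^2 + j - 2).
Then S(j+1) = S(j) + (4j(3j^2 + 3j + 2)) = (j(3j^3 - 2j^2 + j - 2)) + (4j(3j^2 + 3j + 2)).
Simplifying, S(j+1) = j(j + 1)(3j^2 + 7j + 6) = (j+1)((j+1) - 1)(3(j+1)^2 + (j+1) + 2),
which is the closed form with N = j+1.
This completes the induction.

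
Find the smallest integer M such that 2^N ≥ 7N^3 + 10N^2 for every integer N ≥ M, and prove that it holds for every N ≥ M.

M = 15

At N = 14: 16384 < 21168, so the inequality fails and M ≥ 15. We prove 2^N ≥ 7N^3 + 10N^2 for all N ≥ 15.
For the base case N = 15: 2^N = 32768 and 7N^3 + 10N^2 = 25875, so 32768 ≥ 25875.
For the inductive step, assume it holds for an arbitrary r ≥ 15, so 2^r ≥ 7r^3 + 10r^2.
Then 2^(r + 1) = 2·(2^r) ≥ 2·(7r^3 + 10r^2).
Also, for r ≥ 15 we have 2·(7r^3 + 10r^2) ≥ 7(r+1)^3 + 10(r+1)^2, since 2·(7r^3 + 10r^2) − (7(r+1)^3 + 10(r+1)^2) = 7r^3 - 11r^2 - 41r - 17, which is nonnegative for all r ≥ 15.
Combining, 2^(r + 1) ≥ 7(r+1)^3 + 10(r+1)^2.
By the principle of mathematical induction, the result holds for all N ≥ 15.
Hence the smallest such M is 15.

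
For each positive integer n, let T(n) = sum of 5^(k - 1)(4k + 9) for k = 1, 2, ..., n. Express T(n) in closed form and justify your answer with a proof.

T(n) = 5^n(n + 2) - 2

We claim T(n) = 5^n(n + 2) - 2 for all n ≥ 1.
Base step (n = 1): T(1) = 13, and the closed form gives 13. They agree.
Inductive step: assume the claim holds for n = k, so T(k) = 5^k(k + 2) - 2.
Then T(k+1) = T(k) + (5^k(4k + 13)) = (5^k(k + 2) - 2) + (5^k(4k + 13)).
Simplifying, T(k+1) = 5·5^k·k + 15·5^k - 2 = 5^(k+1)((k+1) + 2) - 2,
which is the closed form with n = k+1.
By the principle of mathematical induction, the result holds for all n ≥ 1.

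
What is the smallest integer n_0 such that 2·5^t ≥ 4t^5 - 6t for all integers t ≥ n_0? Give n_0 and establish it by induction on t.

At t = 5: 6250 < 12470, so the inequality fails and n_0 ≥ 6. We prove 2·5^t ≥ 4t^5 - 6t for all t ≥ 6.
For the base case t = 6: 2·5^t = 31250 and 4t^5 - 6t = 31068, so 31250 ≥ 31068.
Inductive step: suppose the statement holds for some r ≥ 6, so 2·5^r ≥ 4r^5 - 6r.
Then 2·5^(r + 1) = 5·(2·5^r) ≥ 5·(4r^5 - 6r).
Also, for r ≥ 6 we have 5·(4r^5 - 6r) ≥ 4(r+1)^5 - 6(r+1), since 5·(4r^5 - 6r) − (4(r+1)^5 - 6(r+1)) = 16r^5 - 20r^4 - 40r^3 - 40r^2 - 44r + 2, which is nonnegative for all r ≥ 6.
Combining, 2·5^(r + 1) ≥ 4(r+1)^5 - 6(r+1).
This completes the induction.
Hence the smallest such n_0 is 6.

n_0 = 6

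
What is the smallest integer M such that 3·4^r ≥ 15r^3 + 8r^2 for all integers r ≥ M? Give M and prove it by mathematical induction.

At r = 4: 768 < 1088, so the inequality fails and M ≥ 5. We prove 3·4^r ≥ 15r^3 + 8r^2 for all r ≥ 5.
When r = 5: 3·4^r = 3072 and 15r^3 + 8r^2 = 2075, so 3072 ≥ 2075.
For the inductive step, assume it holds for an arbitrary j ≥ 5, so 3·4^j ≥ 15j^3 + 8j^2.
Then 3·4^(j + 1) = 4·(3·4^j) ≥ 4·(15j^3 + 8j^2).
Also, for j ≥ 5 we have 4·(15j^3 + 8j^2) ≥ 15(j+1)^3 + 8(j+1)^2, since 4·(15j^3 + 8j^2) − (15(j+1)^3 + 8(j+1)^2) = 45j^3 - 21j^2 - 61j - 23, which is nonnegative for all j ≥ 5.
Combining, 3·4^(j + 1) ≥ 15(j+1)^3 + 8(j+1)^2.
By induction, the statement is established for all r ≥ 5.
Hence the smallest such M is 5.

M = 5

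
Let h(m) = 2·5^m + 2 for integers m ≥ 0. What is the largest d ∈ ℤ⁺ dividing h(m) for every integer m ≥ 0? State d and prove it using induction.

d = 4

Computing the first values: h(0) = 4 and h(1) = 12; gcd(4, 12) = 4, so d ≤ 4.
We prove 4 | 2·5^m + 2 for all m ≥ 0 by induction on m.
Base case (m = 0): h(0) = 4 = 4·(1), so 4 | h(0).
Inductive step: suppose the statement holds for some j ≥ 0, i.e. 4 | h(j). Then
h(j+1) = 2·5^(j+1) + 2 = 5·(2·5^j + 2) - 8 = 5·h(j) - 8. The first term is divisible by 4 by the inductive hypothesis, and -8 is divisible by 4. Hence 4 | h(j+1).
By the principle of mathematical induction, the result holds for all m ≥ 0.
Therefore the largest such d is 4.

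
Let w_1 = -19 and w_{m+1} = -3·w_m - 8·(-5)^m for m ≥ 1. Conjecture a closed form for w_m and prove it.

Computing the first terms: w_1 = -19, w_2 = 97, w_3 = -491. This suggests w_m = (-3)^(m - 1) + 4(-5)^m.
For the base case m = 1: the formula gives -19 = -19 = w_1.
Inductive step: assume the claim holds for m = p, so w_p = (-3)^(p - 1) + 4(-5)^p.
Then w_{p+1} = -3·w_p - 8·(-5)^p = -3·((-3)^(p - 1) + 4(-5)^p) - 8·(-5)^p = (-3)^p + 4(-5)^(p + 1) = (-3)^((p+1) - 1) + 4(-5)^(p+1),
which is the claimed formula at m = p+1.
By induction, the statement is established for all m ≥ 1.

w_m = (-3)^(m - 1) + 4(-5)^m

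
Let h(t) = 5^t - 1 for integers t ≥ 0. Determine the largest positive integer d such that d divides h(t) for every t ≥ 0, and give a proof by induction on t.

Computing the first values: h(0) = 0 and h(1) = 4; gcd(0, 4) = 4, so d ≤ 4.
We prove 4 | 5^t - 1 for all t ≥ 0 by induction on t.
Base step (t = 0): h(0) = 0 = 4·(0), so 4 | h(0).
Inductive step: assume the claim holds for t = j, i.e. 4 | h(j). Then
h(j+1) = 5^(j+1) - 1 = 5·(5^j - 1) + 4 = 5·h(j) + 4. The first term is divisible by 4 by the inductive hypothesis, and 4 is divisible by 4. Hence 4 | h(j+1).
This completes the induction.
Therefore the largest such d is 4.

d = 4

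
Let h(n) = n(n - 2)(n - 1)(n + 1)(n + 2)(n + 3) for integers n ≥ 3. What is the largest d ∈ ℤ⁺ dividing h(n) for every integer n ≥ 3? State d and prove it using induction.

Computing the first values: h(3) = 720 and h(4) = 5040; gcd(720, 5040) = 720, so d ≤ 720.
We prove 720 | n(n - 2)(n - 1)(n + 1)(n + 2)(n + 3) for all n ≥ 3 by induction on n.
When n = 3: h(3) = 720 = 720·(1), so 720 | h(3).
For the inductive step, assume it holds for an arbitrary m ≥ 3, i.e. 720 | h(m). Then
h(m+1) − h(m) = (m-1)·m·(m+1)·(m+2)·(m+3)·(m+4) − (m-2)·(m-1)·m·(m+1)·(m+2)·(m+3) = (m-1)·m·(m+1)·(m+2)·(m+3)·[(m+4) − (m-2)] = 6·(m-1)·m·(m+1)·(m+2)·(m+3). The product of 5 consecutive integers is divisible by (5)! = 120, so h(m+1) − h(m) is divisible by 6·120 = 720. By the inductive hypothesis 720 | h(m), hence 720 | h(m+1).
By induction, the statement is established for all n ≥ 3.
Therefore the largest such d is 720.

d = 720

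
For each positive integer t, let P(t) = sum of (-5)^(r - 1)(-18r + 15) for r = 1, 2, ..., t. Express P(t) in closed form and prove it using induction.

We claim P(t) = (-5)^t(3t - 2) + 2 for all t ≥ 1.
Base step (t = 1): P(1) = -3, and the closed form gives -3. They agree.
Suppose the result is true for t = r, so P(r) = (-5)^r(3r - 2) + 2.
Then P(r+1) = P(r) + ((-5)^r(-18r - 3)) = ((-5)^r(3r - 2) + 2) + ((-5)^r(-18r - 3)).
Simplifying, P(r+1) = -15(-5)^r·r - 5(-5)^r + 2 = (-5)^(r+1)(3(r+1) - 2) + 2,
which is the closed form with t = r+1.
This completes the induction.

P(t) = (-5)^t(3t - 2) + 2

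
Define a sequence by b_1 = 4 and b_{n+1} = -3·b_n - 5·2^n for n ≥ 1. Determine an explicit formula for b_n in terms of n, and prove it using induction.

Computing the first terms: b_1 = 4, b_2 = -22, b_3 = 46. This suggests b_n = -2(-3)^n - 2^n.
For the base case n = 1: the formula gives 4 = 4 = b_1.
For the inductive step, assume it holds for an arbitrary p ≥ 1, so b_p = -2(-3)^p - 2^p.
Then b_{p+1} = -3·b_p - 5·2^p = -3·(-2(-3)^p - 2^p) - 5·2^p = -2(-3)^(p + 1) - 2^(p + 1),
which is the claimed formula at n = p+1.
By induction, the statement is established for all n ≥ 1.

b_n = -2(-3)^n - 2^n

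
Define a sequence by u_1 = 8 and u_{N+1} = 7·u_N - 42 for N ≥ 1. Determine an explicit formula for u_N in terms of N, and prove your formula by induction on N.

u_N = 7^(N - 1) + 7

Computing the first terms: u_1 = 8, u_2 = 14, u_3 = 56. This suggests u_N = 7^(N - 1) + 7.
Base case (N = 1): the formula gives 8 = 8 = u_1.
For the inductive step, assume it holds for an arbitrary m ≥ 1, so u_m = 7^(m - 1) + 7.
Then u_{m+1} = 7·u_m - 42 = 7·(7^(m - 1) + 7) - 42 = 7^m + 7 = 7^((m+1) - 1) + 7,
which is the claimed formula at N = m+1.
This completes the induction.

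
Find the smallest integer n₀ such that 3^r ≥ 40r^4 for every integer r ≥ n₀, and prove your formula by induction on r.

At r = 12: 531441 < 829440, so the inequality fails and n₀ ≥ 13. We prove 3^r ≥ 40r^4 for all r ≥ 13.
For the base case r = 13: 3^r = 1594323 and 40r^4 = 1142440, so 1594323 ≥ 1142440.
Suppose the result is true for r = j, so 3^j ≥ 40j^4.
Then 3^(j + 1) = 3·(3^j) ≥ 3·(40j^4).
Also, for j ≥ 13 we have 3·(40j^4) ≥ 40(j+1)^4, since 3 ≥ (1 + 1/j)^4 for all j ≥ 13.
Combining, 3^(j + 1) ≥ 40(j+1)^4.
This completes the induction.
Hence the smallest such n₀ is 13.

n₀ = 13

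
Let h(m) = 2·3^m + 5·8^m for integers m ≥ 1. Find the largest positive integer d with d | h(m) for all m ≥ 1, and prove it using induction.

Computing the first values: h(1) = 46 and h(2) = 338; gcd(46, 338) = 2, so d ≤ 2.
We prove 2 | 2·3^m + 5·8^m for all m ≥ 1 by induction on m.
Base step (m = 1): h(1) = 46 = 2·(23), so 2 | h(1).
Inductive step: assume the claim holds for m = j, i.e. 2 | h(j). Then
h(j+1) − 8·h(j) = (2·3^(j+1) + 5·8^(j+1)) − 8·(2·3^j + 5·8^j) = (2)·3^j·(3 − 8) = (-10)·3^j. Since 2 | h(j) by the inductive hypothesis, 2 | 8·h(j); and 2 | -10 since -10 = 2·-5. Therefore 2 | h(j+1).
This completes the induction.
Therefore the largest such d is 2.

d = 2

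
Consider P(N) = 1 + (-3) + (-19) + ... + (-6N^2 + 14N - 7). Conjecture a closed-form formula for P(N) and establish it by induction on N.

P(N) = -N(2N^2 - 4N + 1)

We claim P(N) = -N(2N^2 - 4N + 1) for all N ≥ 1.
Base case (N = 1): P(1) = 1, and the closed form gives 1. They agree.
Suppose the result is true for N = k, so P(k) = k(-2k^2 + 4k - 1).
Then P(k+1) = P(k) + (-6k^2 + 2k + 1) = (k(-2k^2 + 4k - 1)) + (-6k^2 + 2k + 1).
Simplifying, P(k+1) = -(k + 1)(2k^2 - 1) = -(k+1)(2(k+1)^2 - 4(k+1) + 1),
which is the closed form with N = k+1.
By induction, the statement is established for all N ≥ 1.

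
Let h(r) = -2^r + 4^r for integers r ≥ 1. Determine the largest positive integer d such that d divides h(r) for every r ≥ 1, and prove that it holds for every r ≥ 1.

d = 2

Computing the first values: h(1) = 2 and h(2) = 12; gcd(2, 12) = 2, so d ≤ 2.
We prove 2 | -2^r + 4^r for all r ≥ 1 by induction on r.
When r = 1: h(1) = 2 = 2·(1), so 2 | h(1).
Inductive step: suppose the statement holds for some p ≥ 1, i.e. 2 | h(p). Then
4^{p+1} − 2^{p+1} = 4·4^p − 2·2^p = 4·(4^p − 2^p) + (2)·2^p. The first term is divisible by 2 by the inductive hypothesis, and the second term (2)·2^p is divisible by 2 since 2 | 2. Hence 2 | h(p+1).
This completes the induction.
Therefore the largest such d is 2.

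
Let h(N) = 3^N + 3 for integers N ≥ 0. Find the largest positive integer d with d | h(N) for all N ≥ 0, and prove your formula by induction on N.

Computing the first values: h(0) = 4 and h(1) = 6; gcd(4, 6) = 2, so d ≤ 2.
We prove 2 | 3^N + 3 for all N ≥ 0 by induction on N.
When N = 0: h(0) = 4 = 2·(2), so 2 | h(0).
Inductive step: suppose the statement holds for some r ≥ 0, i.e. 2 | h(r). Then
h(r+1) = 3^(r+1) + 3 = 3·(3^r + 3) - 6 = 3·h(r) - 6. The first term is divisible by 2 by the inductive hypothesis, and -6 is divisible by 2. Hence 2 | h(r+1).
By induction, the statement is established for all N ≥ 0.
Therefore the largest such d is 2.

d = 2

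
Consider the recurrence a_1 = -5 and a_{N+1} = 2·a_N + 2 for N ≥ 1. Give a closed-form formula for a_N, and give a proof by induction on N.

a_N = -3·2^(N - 1) - 2

Computing the first terms: a_1 = -5, a_2 = -8, a_3 = -14. This suggests a_N = -3·2^(N - 1) - 2.
When N = 1: the formula gives -5 = -5 = a_1.
Inductive step: assume the claim holds for N = r, so a_r = -3·2^(r - 1) - 2.
Then a_{r+1} = 2·a_r + 2 = 2·(-3·2^(r - 1) - 2) + 2 = -3·2^r - 2 = -3·2^((r+1) - 1) - 2,
which is the claimed formula at N = r+1.
Hence, by induction on N, the claim holds for every N ≥ 1.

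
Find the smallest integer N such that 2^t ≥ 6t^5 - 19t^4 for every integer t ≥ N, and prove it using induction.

At t = 25: 33554432 < 51171875, so the inequality fails and N ≥ 26. We prove 2^t ≥ 6t^5 - 19t^4 for all t ≥ 26.
When t = 26: 2^t = 67108864 and 6t^5 - 19t^4 = 62605712, so 67108864 ≥ 62605712.
Suppose the result is true for t = p, so 2^p ≥ 6p^5 - 19p^4.
Then 2^(p + 1) = 2·(2^p) ≥ 2·(6p^5 - 19p^4).
Also, for p ≥ 26 we have 2·(6p^5 - 19p^4) ≥ 6(p+1)^5 - 19(p+1)^4, since 2·(6p^5 - 19p^4) − (6(p+1)^5 - 19(p+1)^4) = 6p^5 - 49p^4 + 16p^3 + 54p^2 + 46p + 13, which is nonnegative for all p ≥ 26.
Combining, 2^(p + 1) ≥ 6(p+1)^5 - 19(p+1)^4.
This completes the induction.
Hence the smallest such N is 26.

N = 26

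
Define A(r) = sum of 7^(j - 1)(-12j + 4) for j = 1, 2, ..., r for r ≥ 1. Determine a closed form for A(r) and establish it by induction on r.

We claim A(r) = 7^r(-2r + 1) - 1 for all r ≥ 1.
Base case (r = 1): A(1) = -8, and the closed form gives -8. They agree.
Suppose the result is true for r = j, so A(j) = 7^j(-2j + 1) - 1.
Then A(j+1) = A(j) + (7^j(-12j - 8)) = (7^j(-2j + 1) - 1) + (7^j(-12j - 8)).
Simplifying, A(j+1) = -14·7^j·j - 7·7^j - 1 = 7^(j+1)(-2(j+1) + 1) - 1,
which is the closed form with r = j+1.
By the principle of mathematical induction, the result holds for all r ≥ 1.

A(r) = 7^r(-2r + 1) - 1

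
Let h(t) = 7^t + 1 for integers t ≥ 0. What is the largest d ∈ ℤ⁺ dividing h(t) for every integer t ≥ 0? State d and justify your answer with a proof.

Computing the first values: h(0) = 2 and h(1) = 8; gcd(2, 8) = 2, so d ≤ 2.
We prove 2 | 7^t + 1 for all t ≥ 0 by induction on t.
When t = 0: h(0) = 2 = 2·(1), so 2 | h(0).
Inductive step: suppose the statement holds for some j ≥ 0, i.e. 2 | h(j). Then
h(j+1) = 7^(j+1) + 1 = 7·(7^j + 1) - 6 = 7·h(j) - 6. The first term is divisible by 2 by the inductive hypothesis, and -6 is divisible by 2. Hence 2 | h(j+1).
By induction, the statement is established for all t ≥ 0.
Therefore the largest such d is 2.

d = 2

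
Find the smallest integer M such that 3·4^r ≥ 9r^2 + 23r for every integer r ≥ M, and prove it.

M = 3

At r = 2: 48 < 82, so the inequality fails and M ≥ 3. We prove 3·4^r ≥ 9r^2 + 23r for all r ≥ 3.
When r = 3: 3·4^r = 192 and 9r^2 + 23r = 150, so 192 ≥ 150.
Suppose the result is true for r = i, so 3·4^i ≥ 9i^2 + 23i.
Then 3·4^(i + 1) = 4·(3·4^i) ≥ 4·(9i^2 + 23i).
Also, for i ≥ 3 we have 4·(9i^2 + 23i) ≥ 9(i+1)^2 + 23(i+1), since 4·(9i^2 + 23i) − (9(i+1)^2 + 23(i+1)) = 27i^2 + 51i - 32, which is nonnegative for all i ≥ 3.
Combining, 3·4^(i + 1) ≥ 9(i+1)^2 + 23(i+1).
By the principle of mathematical induction, the result holds for all r ≥ 3.
Hence the smallest such M is 3.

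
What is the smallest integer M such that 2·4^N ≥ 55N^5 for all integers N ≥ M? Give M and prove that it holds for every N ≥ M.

At N = 11: 8388608 < 8857805, so the inequality fails and M ≥ 12. We prove 2·4^N ≥ 55N^5 for all N ≥ 12.
Base step (N = 12): 2·4^N = 33554432 and 55N^5 = 13685760, so 33554432 ≥ 13685760.
Inductive step: suppose the statement holds for some k ≥ 12, so 2·4^k ≥ 55k^5.
Then 2·4^(k + 1) = 4·(2·4^k) ≥ 4·(55k^5).
Also, for k ≥ 12 we have 4·(55k^5) ≥ 55(k+1)^5, since 4 ≥ (1 + 1/k)^5 for all k ≥ 12.
Combining, 2·4^(k + 1) ≥ 55(k+1)^5.
By the principle of mathematical induction, the result holds for all N ≥ 12.
Hence the smallest such M is 12.

M = 12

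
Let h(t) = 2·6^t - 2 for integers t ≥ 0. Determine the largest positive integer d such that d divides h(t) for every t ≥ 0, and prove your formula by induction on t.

Computing the first values: h(0) = 0 and h(1) = 10; gcd(0, 10) = 10, so d ≤ 10.
We prove 10 | 2·6^t - 2 for all t ≥ 0 by induction on t.
For the base case t = 0: h(0) = 0 = 10·(0), so 10 | h(0).
For the inductive step, assume it holds for an arbitrary k ≥ 0, i.e. 10 | h(k). Then
h(k+1) = 2·6^(k+1) - 2 = 6·(2·6^k - 2) + 10 = 6·h(k) + 10. The first term is divisible by 10 by the inductive hypothesis, and 10 is divisible by 10. Hence 10 | h(k+1).
This completes the induction.
Therefore the largest such d is 10.

d = 10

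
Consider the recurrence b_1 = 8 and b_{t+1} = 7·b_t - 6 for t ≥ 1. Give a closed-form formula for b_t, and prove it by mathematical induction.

b_t = 7^t + 1

Computing the first terms: b_1 = 8, b_2 = 50, b_3 = 344. This suggests b_t = 7^t + 1.
Base case (t = 1): the formula gives 8 = 8 = b_1.
Inductive step: suppose the statement holds for some m ≥ 1, so b_m = 7^m + 1.
Then b_{m+1} = 7·b_m - 6 = 7·(7^m + 1) - 6 = 7^(m + 1) + 1,
which is the claimed formula at t = m+1.
By induction, the statement is established for all t ≥ 1.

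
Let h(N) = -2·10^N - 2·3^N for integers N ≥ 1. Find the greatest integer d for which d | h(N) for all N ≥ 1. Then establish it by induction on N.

d = 2

Computing the first values: h(1) = -26 and h(2) = -218; gcd(-26, -218) = 2, so d ≤ 2.
We prove 2 | -2·10^N - 2·3^N for all N ≥ 1 by induction on N.
Base step (N = 1): h(1) = -26 = 2·(-13), so 2 | h(1).
Inductive step: assume the claim holds for N = p, i.e. 2 | h(p). Then
h(p+1) − 10·h(p) = (-2·10^(p+1) - 2·3^(p+1)) − 10·(-2·10^p - 2·3^p) = (-2)·3^p·(3 − 10) = (14)·3^p. Since 2 | h(p) by the inductive hypothesis, 2 | 10·h(p); and 2 | 14 since 14 = 2·7. Therefore 2 | h(p+1).
Hence, by induction on N, the claim holds for every N ≥ 1.
Therefore the largest such d is 2.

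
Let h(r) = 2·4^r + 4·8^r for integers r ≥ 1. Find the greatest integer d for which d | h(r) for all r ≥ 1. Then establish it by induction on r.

Computing the first values: h(1) = 40 and h(2) = 288; gcd(40, 288) = 8, so d ≤ 8.
We prove 8 | 2·4^r + 4·8^r for all r ≥ 1 by induction on r.
For the base case r = 1: h(1) = 40 = 8·(5), so 8 | h(1).
Inductive step: assume the claim holds for r = m, i.e. 8 | h(m). Then
h(m+1) − 8·h(m) = (2·4^(m+1) + 4·8^(m+1)) − 8·(2·4^m + 4·8^m) = (2)·4^m·(4 − 8) = (-8)·4^m. Since 8 | h(m) by the inductive hypothesis, 8 | 8·h(m); and 8 | -8 since -8 = 8·-1. Therefore 8 | h(m+1).
By induction, the statement is established for all r ≥ 1.
Therefore the largest such d is 8.

d = 8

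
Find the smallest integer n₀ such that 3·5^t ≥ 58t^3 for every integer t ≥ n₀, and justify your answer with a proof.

n₀ = 5

At t = 4: 1875 < 3712, so the inequality fails and n₀ ≥ 5. We prove 3·5^t ≥ 58t^3 for all t ≥ 5.
Base case (t = 5): 3·5^t = 9375 and 58t^3 = 7250, so 9375 ≥ 7250.
Suppose the result is true for t = k, so 3·5^k ≥ 58k^3.
Then 3·5^(k + 1) = 5·(3·5^k) ≥ 5·(58k^3).
Also, for k ≥ 5 we have 5·(58k^3) ≥ 58(k+1)^3, since 5 ≥ (1 + 1/k)^3 for all k ≥ 5.
Combining, 3·5^(k + 1) ≥ 58(k+1)^3.
Hence, by induction on t, the claim holds for every t ≥ 5.
Hence the smallest such n₀ is 5.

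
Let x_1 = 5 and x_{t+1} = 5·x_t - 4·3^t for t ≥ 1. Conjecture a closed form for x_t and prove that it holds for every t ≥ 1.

Computing the first terms: x_1 = 5, x_2 = 13, x_3 = 29. This suggests x_t = 2·3^t - 5^(t - 1).
Base case (t = 1): the formula gives 5 = 5 = x_1.
Inductive step: assume the claim holds for t = m, so x_m = 2·3^m - 5^(m - 1).
Then x_{m+1} = 5·x_m - 4·3^m = 5·(2·3^m - 5^(m - 1)) - 4·3^m = 2·3^(m + 1) - 5^m = 2·3^(m+1) - 5^((m+1) - 1),
which is the claimed formula at t = m+1.
By induction, the statement is established for all t ≥ 1.

x_t = 2·3^t - 5^(t - 1)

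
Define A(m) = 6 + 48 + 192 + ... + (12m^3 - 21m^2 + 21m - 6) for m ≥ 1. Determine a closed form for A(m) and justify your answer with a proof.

A(m) = m(3m^3 - m^2 + 3m + 1)

We claim A(m) = m(3m^3 - m^2 + 3m + 1) for all m ≥ 1.
Base step (m = 1): A(1) = 6, and the closed form gives 6. They agree.
Inductive step: assume the claim holds for m = k, so A(k) = k(3k^3 - k^2 + 3k + 1).
Then A(k+1) = A(k) + (12k^3 + 15k^2 + 15k + 6) = (k(3k^3 - k^2 + 3k + 1)) + (12k^3 + 15k^2 + 15k + 6).
Simplifying, A(k+1) = (k + 1)(3k^3 + 8k^2 + 10k + 6) = (k+1)(3(k+1)^3 - (k+1)^2 + 3(k+1) + 1),
which is the closed form with m = k+1.
Hence, by induction on m, the claim holds for every m ≥ 1.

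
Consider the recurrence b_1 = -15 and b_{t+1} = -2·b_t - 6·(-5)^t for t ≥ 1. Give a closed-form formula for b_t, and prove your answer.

Computing the first terms: b_1 = -15, b_2 = 60, b_3 = -270. This suggests b_t = -5(-2)^(t - 1) + 2(-5)^t.
When t = 1: the formula gives -15 = -15 = b_1.
Inductive step: suppose the statement holds for some k ≥ 1, so b_k = -5(-2)^(k - 1) + 2(-5)^k.
Then b_{k+1} = -2·b_k - 6·(-5)^k = -2·(-5(-2)^(k - 1) + 2(-5)^k) - 6·(-5)^k = -5(-2)^k + 2(-5)^(k + 1) = -5(-2)^((k+1) - 1) + 2(-5)^(k+1),
which is the claimed formula at t = k+1.
By induction, the statement is established for all t ≥ 1.

b_t = -5(-2)^(t - 1) + 2(-5)^t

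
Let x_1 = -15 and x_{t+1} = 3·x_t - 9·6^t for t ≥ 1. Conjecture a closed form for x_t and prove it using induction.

Computing the first terms: x_1 = -15, x_2 = -99, x_3 = -621. This suggests x_t = 3^t - 3·6^t.
Base case (t = 1): the formula gives -15 = -15 = x_1.
Inductive step: assume the claim holds for t = m, so x_m = 3^m - 3·6^m.
Then x_{m+1} = 3·x_m - 9·6^m = 3·(3^m - 3·6^m) - 9·6^m = 3^(m + 1) - 3·6^(m + 1),
which is the claimed formula at t = m+1.
This completes the induction.

x_t = 3^t - 3·6^t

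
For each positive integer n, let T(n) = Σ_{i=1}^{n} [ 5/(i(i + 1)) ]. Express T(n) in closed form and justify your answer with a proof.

T(n) = 5n/(n + 1)

We claim T(n) = 5n/(n + 1) for all n ≥ 1.
Base case (n = 1): T(1) = 5/2, and the closed form gives 5/2. They agree.
Inductive step: assume the claim holds for n = i, so T(i) = 5i/(i + 1).
Then T(i+1) = T(i) + (5/((i + 1)(i + 2))) = (5i/(i + 1)) + (5/((i + 1)(i + 2))).
Simplifying, T(i+1) = 5(i + 1)/(i + 2) = 5(i+1)/((i+1) + 1),
which is the closed form with n = i+1.
Hence, by induction on n, the claim holds for every n ≥ 1.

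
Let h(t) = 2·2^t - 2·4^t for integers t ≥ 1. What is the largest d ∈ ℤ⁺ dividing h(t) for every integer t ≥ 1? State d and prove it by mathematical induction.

Computing the first values: h(1) = -4 and h(2) = -24; gcd(-4, -24) = 4, so d ≤ 4.
We prove 4 | 2·2^t - 2·4^t for all t ≥ 1 by induction on t.
Base case (t = 1): h(1) = -4 = 4·(-1), so 4 | h(1).
For the inductive step, assume it holds for an arbitrary p ≥ 1, i.e. 4 | h(p). Then
h(p+1) − 4·h(p) = (2·2^(p+1) - 2·4^(p+1)) − 4·(2·2^p - 2·4^p) = (2)·2^p·(2 − 4) = (-4)·2^p. Since 4 | h(p) by the inductive hypothesis, 4 | 4·h(p); and 4 | -4 since -4 = 4·-1. Therefore 4 | h(p+1).
This completes the induction.
Therefore the largest such d is 4.

d = 4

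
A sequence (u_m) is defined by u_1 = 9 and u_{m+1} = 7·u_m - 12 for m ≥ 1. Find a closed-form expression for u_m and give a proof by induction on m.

Computing the first terms: u_1 = 9, u_2 = 51, u_3 = 345. This suggests u_m = 7^m + 2.
When m = 1: the formula gives 9 = 9 = u_1.
Suppose the result is true for m = k, so u_k = 7^k + 2.
Then u_{k+1} = 7·u_k - 12 = 7·(7^k + 2) - 12 = 7^(k + 1) + 2,
which is the claimed formula at m = k+1.
By the principle of mathematical induction, the result holds for all m ≥ 1.

u_m = 7^m + 2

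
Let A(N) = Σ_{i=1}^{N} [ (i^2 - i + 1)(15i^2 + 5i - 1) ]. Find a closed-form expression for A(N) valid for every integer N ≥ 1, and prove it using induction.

We claim A(N) = N(3N^4 + 5N^3 + 3N^2 + 5N + 3) for all N ≥ 1.
Base step (N = 1): A(1) = 19, and the closed form gives 19. They agree.
Suppose the result is true for N = i, so A(i) = i(3i^4 + 5i^3 + 3i^2 + 5i + 3).
Then A(i+1) = A(i) + (-(i - (i + 1)^2)(5i + 15(i + 1)^2 + 4)) = (i(3i^4 + 5i^3 + 3i^2 + 5i + 3)) + (-(i - (i + 1)^2)(5i + 15(i + 1)^2 + 4)).
Simplifying, A(i+1) = (i + 1)(3i^4 + 17i^3 + 36i^2 + 38i + 19) = (i+1)(3(i+1)^4 + 5(i+1)^3 + 3(i+1)^2 + 5(i+1) + 3),
which is the closed form with N = i+1.
By the principle of mathematical induction, the result holds for all N ≥ 1.

A(N) = N(3N^4 + 5N^3 + 3N^2 + 5N + 3)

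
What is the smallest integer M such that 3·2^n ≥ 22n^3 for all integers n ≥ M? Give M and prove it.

At n = 14: 49152 < 60368, so the inequality fails and M ≥ 15. We prove 3·2^n ≥ 22n^3 for all n ≥ 15.
Base case (n = 15): 3·2^n = 98304 and 22n^3 = 74250, so 98304 ≥ 74250.
Inductive step: assume the claim holds for n = i, so 3·2^i ≥ 22i^3.
Then 3·2^(i + 1) = 2·(3·2^i) ≥ 2·(22i^3).
Also, for i ≥ 15 we have 2·(22i^3) ≥ 22(i+1)^3, since 2 ≥ (1 + 1/i)^3 for all i ≥ 15.
Combining, 3·2^(i + 1) ≥ 22(i+1)^3.
By the principle of mathematical induction, the result holds for all n ≥ 15.
Hence the smallest such M is 15.

M = 15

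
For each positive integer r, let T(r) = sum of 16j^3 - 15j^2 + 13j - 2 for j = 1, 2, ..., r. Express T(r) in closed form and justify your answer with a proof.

We claim T(r) = r(4r^3 + 3r^2 + 3r + 2) for all r ≥ 1.
Base case (r = 1): T(1) = 12, and the closed form gives 12. They agree.
Inductive step: suppose the statement holds for some j ≥ 1, so T(j) = j(4j^3 + 3j^2 + 3j + 2).
Then T(j+1) = T(j) + (16j^3 + 33j^2 + 31j + 12) = (j(4j^3 + 3j^2 + 3j + 2)) + (16j^3 + 33j^2 + 31j + 12).
Simplifying, T(j+1) = (j + 1)(4j^3 + 15j^2 + 21j + 12) = (j+1)(4(j+1)^3 + 3(j+1)^2 + 3(j+1) + 2),
which is the closed form with r = j+1.
Hence, by induction on r, the claim holds for every r ≥ 1.

T(r) = r(4r^3 + 3r^2 + 3r + 2)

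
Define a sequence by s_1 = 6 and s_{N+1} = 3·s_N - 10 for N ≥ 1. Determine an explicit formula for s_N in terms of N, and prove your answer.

s_N = 3^(N - 1) + 5

Computing the first terms: s_1 = 6, s_2 = 8, s_3 = 14. This suggests s_N = 3^(N - 1) + 5.
For the base case N = 1: the formula gives 6 = 6 = s_1.
Inductive step: suppose the statement holds for some i ≥ 1, so s_i = 3^(i - 1) + 5.
Then s_{i+1} = 3·s_i - 10 = 3·(3^(i - 1) + 5) - 10 = 3^i + 5 = 3^((i+1) - 1) + 5,
which is the claimed formula at N = i+1.
This completes the induction.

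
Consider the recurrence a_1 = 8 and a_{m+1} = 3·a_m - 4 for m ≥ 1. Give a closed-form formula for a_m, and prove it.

Computing the first terms: a_1 = 8, a_2 = 20, a_3 = 56. This suggests a_m = 2·3^m + 2.
For the base case m = 1: the formula gives 8 = 8 = a_1.
Inductive step: suppose the statement holds for some i ≥ 1, so a_i = 2·3^i + 2.
Then a_{i+1} = 3·a_i - 4 = 3·(2·3^i + 2) - 4 = 2·3^(i + 1) + 2,
which is the claimed formula at m = i+1.
Hence, by induction on m, the claim holds for every m ≥ 1.

a_m = 2·3^m + 2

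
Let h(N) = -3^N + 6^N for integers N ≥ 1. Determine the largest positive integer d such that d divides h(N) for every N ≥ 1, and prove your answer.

Computing the first values: h(1) = 3 and h(2) = 27; gcd(3, 27) = 3, so d ≤ 3.
We prove 3 | -3^N + 6^N for all N ≥ 1 by induction on N.
Base case (N = 1): h(1) = 3 = 3·(1), so 3 | h(1).
Suppose the result is true for N = r, i.e. 3 | h(r). Then
6^{r+1} − 3^{r+1} = 6·6^r − 3·3^r = 6·(6^r − 3^r) + (3)·3^r. The first term is divisible by 3 by the inductive hypothesis, and the second term (3)·3^r is divisible by 3 since 3 | 3. Hence 3 | h(r+1).
Hence, by induction on N, the claim holds for every N ≥ 1.
Therefore the largest such d is 3.

d = 3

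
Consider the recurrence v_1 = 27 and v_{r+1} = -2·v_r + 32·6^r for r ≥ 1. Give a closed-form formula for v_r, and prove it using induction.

Computing the first terms: v_1 = 27, v_2 = 138, v_3 = 876. This suggests v_r = 3(-2)^(r - 1) + 4·6^r.
For the base case r = 1: the formula gives 27 = 27 = v_1.
Inductive step: suppose the statement holds for some k ≥ 1, so v_k = 3(-2)^(k - 1) + 4·6^k.
Then v_{k+1} = -2·v_k + 32·6^k = -2·(3(-2)^(k - 1) + 4·6^k) + 32·6^k = 3(-2)^k + 4·6^(k + 1) = 3(-2)^((k+1) - 1) + 4·6^(k+1),
which is the claimed formula at r = k+1.
By the principle of mathematical induction, the result holds for all r ≥ 1.

v_r = 3(-2)^(r - 1) + 4·6^r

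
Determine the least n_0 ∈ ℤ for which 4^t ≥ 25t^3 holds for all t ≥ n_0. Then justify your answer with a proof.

At t = 6: 4096 < 5400, so the inequality fails and n_0 ≥ 7. We prove 4^t ≥ 25t^3 for all t ≥ 7.
For the base case t = 7: 4^t = 16384 and 25t^3 = 8575, so 16384 ≥ 8575.
For the inductive step, assume it holds for an arbitrary k ≥ 7, so 4^k ≥ 25k^3.
Then 4^(k + 1) = 4·(4^k) ≥ 4·(25k^3).
Also, for k ≥ 7 we have 4·(25k^3) ≥ 25(k+1)^3, since 4 ≥ (1 + 1/k)^3 for all k ≥ 7.
Combining, 4^(k + 1) ≥ 25(k+1)^3.
This completes the induction.
Hence the smallest such n_0 is 7.

n_0 = 7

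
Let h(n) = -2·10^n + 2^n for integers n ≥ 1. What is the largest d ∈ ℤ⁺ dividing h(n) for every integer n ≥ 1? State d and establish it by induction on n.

Computing the first values: h(1) = -18 and h(2) = -196; gcd(-18, -196) = 2, so d ≤ 2.
We prove 2 | -2·10^n + 2^n for all n ≥ 1 by induction on n.
For the base case n = 1: h(1) = -18 = 2·(-9), so 2 | h(1).
Suppose the result is true for n = m, i.e. 2 | h(m). Then
h(m+1) − 10·h(m) = (-2·10^(m+1) + 2^(m+1)) − 10·(-2·10^m + 2^m) = (1)·2^m·(2 − 10) = (-8)·2^m. Since 2 | h(m) by the inductive hypothesis, 2 | 10·h(m); and 2 | -8 since -8 = 2·-4. Therefore 2 | h(m+1).
By induction, the statement is established for all n ≥ 1.
Therefore the largest such d is 2.

d = 2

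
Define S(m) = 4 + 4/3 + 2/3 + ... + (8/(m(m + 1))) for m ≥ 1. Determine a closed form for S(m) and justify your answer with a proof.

S(m) = 8m/(m + 1)

We claim S(m) = 8m/(m + 1) for all m ≥ 1.
Base case (m = 1): S(1) = 4, and the closed form gives 4. They agree.
Suppose the result is true for m = k, so S(k) = 8k/(k + 1).
Then S(k+1) = S(k) + (8/((k + 1)(k + 2))) = (8k/(k + 1)) + (8/((k + 1)(k + 2))).
Simplifying, S(k+1) = 8(k + 1)/(k + 2) = 8(k+1)/((k+1) + 1),
which is the closed form with m = k+1.
By induction, the statement is established for all m ≥ 1.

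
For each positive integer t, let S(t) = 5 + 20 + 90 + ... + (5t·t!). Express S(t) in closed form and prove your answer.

S(t) = 5(t + 1)! - 5

We claim S(t) = 5(t + 1)! - 5 for all t ≥ 1.
For the base case t = 1: S(1) = 5, and the closed form gives 5. They agree.
Inductive step: suppose the statement holds for some m ≥ 1, so S(m) = 5(m + 1)! - 5.
Then S(m+1) = S(m) + (5(m + 1)(m + 1)!) = (5(m + 1)! - 5) + (5(m + 1)(m + 1)!).
Simplifying, S(m+1) = 5((m+1) + 1)! - 5,
which is the closed form with t = m+1.
Hence, by induction on t, the claim holds for every t ≥ 1.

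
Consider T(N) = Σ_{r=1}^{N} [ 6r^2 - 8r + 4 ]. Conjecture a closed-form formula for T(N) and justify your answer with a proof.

We claim T(N) = N(2N^2 - N + 1) for all N ≥ 1.
Base case (N = 1): T(1) = 2, and the closed form gives 2. They agree.
Inductive step: assume the claim holds for N = r, so T(r) = r(2r^2 - r + 1).
Then T(r+1) = T(r) + (6r^2 + 4r + 2) = (r(2r^2 - r + 1)) + (6r^2 + 4r + 2).
Simplifying, T(r+1) = (r + 1)(2r^2 + 3r + 2) = (r+1)(2(r+1)^2 - (r+1) + 1),
which is the closed form with N = r+1.
By induction, the statement is established for all N ≥ 1.

T(N) = N(2N^2 - N + 1)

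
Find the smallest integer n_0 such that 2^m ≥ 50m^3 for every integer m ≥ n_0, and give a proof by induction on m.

n_0 = 19

At m = 18: 262144 < 291600, so the inequality fails and n_0 ≥ 19. We prove 2^m ≥ 50m^3 for all m ≥ 19.
For the base case m = 19: 2^m = 524288 and 50m^3 = 342950, so 524288 ≥ 342950.
Inductive step: suppose the statement holds for some p ≥ 19, so 2^p ≥ 50p^3.
Then 2^(p + 1) = 2·(2^p) ≥ 2·(50p^3).
Also, for p ≥ 19 we have 2·(50p^3) ≥ 50(p+1)^3, since 2 ≥ (1 + 1/p)^3 for all p ≥ 19.
Combining, 2^(p + 1) ≥ 50(p+1)^3.
By induction, the statement is established for all m ≥ 19.
Hence the smallest such n_0 is 19.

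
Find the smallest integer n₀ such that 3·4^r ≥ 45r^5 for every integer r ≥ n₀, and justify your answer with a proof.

At r = 10: 3145728 < 4500000, so the inequality fails and n₀ ≥ 11. We prove 3·4^r ≥ 45r^5 for all r ≥ 11.
For the base case r = 11: 3·4^r = 12582912 and 45r^5 = 7247295, so 12582912 ≥ 7247295.
For the inductive step, assume it holds for an arbitrary k ≥ 11, so 3·4^k ≥ 45k^5.
Then 3·4^(k + 1) = 4·(3·4^k) ≥ 4·(45k^5).
Also, for k ≥ 11 we have 4·(45k^5) ≥ 45(k+1)^5, since 4 ≥ (1 + 1/k)^5 for all k ≥ 11.
Combining, 3·4^(k + 1) ≥ 45(k+1)^5.
This completes the induction.
Hence the smallest such n₀ is 11.

n₀ = 11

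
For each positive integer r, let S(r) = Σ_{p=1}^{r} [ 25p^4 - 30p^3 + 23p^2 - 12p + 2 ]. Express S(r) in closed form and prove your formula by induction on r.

We claim S(r) = r(5r^4 + 5r^3 + r^2 - 2r - 1) for all r ≥ 1.
When r = 1: S(1) = 8, and the closed form gives 8. They agree.
Inductive step: suppose the statement holds for some p ≥ 1, so S(p) = p(5p^4 + 5p^3 + p^2 - 2p - 1).
Then S(p+1) = S(p) + (25p^4 + 70p^3 + 83p^2 + 44p + 8) = (p(5p^4 + 5p^3 + p^2 - 2p - 1)) + (25p^4 + 70p^3 + 83p^2 + 44p + 8).
Simplifying, S(p+1) = (p + 1)(5p^4 + 25p^3 + 46p^2 + 35p + 8) = (p+1)(5(p+1)^4 + 5(p+1)^3 + (p+1)^2 - 2(p+1) - 1),
which is the closed form with r = p+1.
By the principle of mathematical induction, the result holds for all r ≥ 1.

S(r) = r(5r^4 + 5r^3 + r^2 - 2r - 1)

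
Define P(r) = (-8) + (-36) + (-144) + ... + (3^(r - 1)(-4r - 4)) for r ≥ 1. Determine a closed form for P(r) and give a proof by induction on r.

We claim P(r) = -3^r(2r + 1) + 1 for all r ≥ 1.
Base case (r = 1): P(1) = -8, and the closed form gives -8. They agree.
Inductive step: suppose the statement holds for some j ≥ 1, so P(j) = -3^j(2j + 1) + 1.
Then P(j+1) = P(j) + (4·3^j(-j - 2)) = (-3^j(2j + 1) + 1) + (4·3^j(-j - 2)).
Simplifying, P(j+1) = -6·3^j·j - 9·3^j + 1 = -3^(j+1)(2(j+1) + 1) + 1,
which is the closed form with r = j+1.
By the principle of mathematical induction, the result holds for all r ≥ 1.

P(r) = -3^r(2r + 1) + 1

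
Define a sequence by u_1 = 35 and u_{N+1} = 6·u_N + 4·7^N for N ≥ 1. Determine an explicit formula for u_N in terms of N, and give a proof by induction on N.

Computing the first terms: u_1 = 35, u_2 = 238, u_3 = 1624. This suggests u_N = 7·6^(N - 1) + 4·7^N.
When N = 1: the formula gives 35 = 35 = u_1.
Inductive step: assume the claim holds for N = j, so u_j = 7·6^(j - 1) + 4·7^j.
Then u_{j+1} = 6·u_j + 4·7^j = 6·(7·6^(j - 1) + 4·7^j) + 4·7^j = 7·6^j + 4·7^(j + 1) = 7·6^((j+1) - 1) + 4·7^(j+1),
which is the claimed formula at N = j+1.
Hence, by induction on N, the claim holds for every N ≥ 1.

u_N = 7·6^(N - 1) + 4·7^N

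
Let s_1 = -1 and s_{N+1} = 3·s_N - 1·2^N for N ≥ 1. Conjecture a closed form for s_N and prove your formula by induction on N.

s_N = 2^N - 3^N

Computing the first terms: s_1 = -1, s_2 = -5, s_3 = -19. This suggests s_N = 2^N - 3^N.
Base step (N = 1): the formula gives -1 = -1 = s_1.
For the inductive step, assume it holds for an arbitrary m ≥ 1, so s_m = 2^m - 3^m.
Then s_{m+1} = 3·s_m - 1·2^m = 3·(2^m - 3^m) - 1·2^m = 2^(m + 1) - 3^(m + 1),
which is the claimed formula at N = m+1.
This completes the induction.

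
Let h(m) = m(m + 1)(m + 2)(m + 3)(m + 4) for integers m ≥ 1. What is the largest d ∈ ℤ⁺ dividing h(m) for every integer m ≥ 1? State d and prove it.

Computing the first values: h(1) = 120 and h(2) = 720; gcd(120, 720) = 120, so d ≤ 120.
We prove 120 | m(m + 1)(m + 2)(m + 3)(m + 4) for all m ≥ 1 by induction on m.
When m = 1: h(1) = 120 = 120·(1), so 120 | h(1).
Suppose the result is true for m = j, i.e. 120 | h(j). Then
h(j+1) − h(j) = (j+1)·(j+2)·(j+3)·(j+4)·(j+5) − j·(j+1)·(j+2)·(j+3)·(j+4) = (j+1)·(j+2)·(j+3)·(j+4)·[(j+5) − j] = 5·(j+1)·(j+2)·(j+3)·(j+4). The product of 4 consecutive integers is divisible by (4)! = 24, so h(j+1) − h(j) is divisible by 5·24 = 120. By the inductive hypothesis 120 | h(j), hence 120 | h(j+1).
Hence, by induction on m, the claim holds for every m ≥ 1.
Therefore the largest such d is 120.

d = 120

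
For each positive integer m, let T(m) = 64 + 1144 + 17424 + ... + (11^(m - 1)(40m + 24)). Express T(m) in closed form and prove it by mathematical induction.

T(m) = 2·11^m(2m + 1) - 2

We claim T(m) = 2·11^m(2m + 1) - 2 for all m ≥ 1.
Base step (m = 1): T(1) = 64, and the closed form gives 64. They agree.
Inductive step: assume the claim holds for m = r, so T(r) = 2·11^r(2r + 1) - 2.
Then T(r+1) = T(r) + (11^r(40r + 64)) = (2·11^r(2r + 1) - 2) + (11^r(40r + 64)).
Simplifying, T(r+1) = 44·11^r·r + 66·11^r - 2 = 2·11^(r+1)(2(r+1) + 1) - 2,
which is the closed form with m = r+1.
By induction, the statement is established for all m ≥ 1.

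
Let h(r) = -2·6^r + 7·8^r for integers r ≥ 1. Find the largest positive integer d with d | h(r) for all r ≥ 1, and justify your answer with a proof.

Computing the first values: h(1) = 44 and h(2) = 376; gcd(44, 376) = 4, so d ≤ 4.
We prove 4 | -2·6^r + 7·8^r for all r ≥ 1 by induction on r.
When r = 1: h(1) = 44 = 4·(11), so 4 | h(1).
Inductive step: suppose the statement holds for some j ≥ 1, i.e. 4 | h(j). Then
h(j+1) − 8·h(j) = (-2·6^(j+1) + 7·8^(j+1)) − 8·(-2·6^j + 7·8^j) = (-2)·6^j·(6 − 8) = (4)·6^j. Since 4 | h(j) by the inductive hypothesis, 4 | 8·h(j); and 4 | 4 since 4 = 4·1. Therefore 4 | h(j+1).
This completes the induction.
Therefore the largest such d is 4.

d = 4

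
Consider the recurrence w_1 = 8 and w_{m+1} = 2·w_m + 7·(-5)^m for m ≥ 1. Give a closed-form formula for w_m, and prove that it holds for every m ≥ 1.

Computing the first terms: w_1 = 8, w_2 = -19, w_3 = 137. This suggests w_m = -(-5)^m + 3·2^(m - 1).
For the base case m = 1: the formula gives 8 = 8 = w_1.
Suppose the result is true for m = p, so w_p = -(-5)^p + 3·2^(p - 1).
Then w_{p+1} = 2·w_p + 7·(-5)^p = 2·(-(-5)^p + 3·2^(p - 1)) + 7·(-5)^p = -(-5)^(p + 1) + 3·2^p = -(-5)^(p+1) + 3·2^((p+1) - 1),
which is the claimed formula at m = p+1.
By induction, the statement is established for all m ≥ 1.

w_m = -(-5)^m + 3·2^(m - 1)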